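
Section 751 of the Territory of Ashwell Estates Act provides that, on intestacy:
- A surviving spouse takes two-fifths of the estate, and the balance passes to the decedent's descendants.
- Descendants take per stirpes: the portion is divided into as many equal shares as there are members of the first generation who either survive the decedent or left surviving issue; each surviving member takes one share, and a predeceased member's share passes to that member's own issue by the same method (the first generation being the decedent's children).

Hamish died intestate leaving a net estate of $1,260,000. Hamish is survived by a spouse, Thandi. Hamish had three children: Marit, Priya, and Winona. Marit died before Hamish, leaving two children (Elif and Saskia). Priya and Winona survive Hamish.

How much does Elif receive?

Elif receives $126,000.

Thandi takes two-fifths of $1,260,000 = $504,000. The remaining $756,000 passes to the descendants.
The descendants' portion ($756,000) is divided into 3 shares of $252,000: Priya and Winona each take $252,000; Marit's $252,000 share passes to Marit's issue.
Marit's share ($252,000) is divided into 2 shares of $126,000: Elif and Saskia each take $126,000.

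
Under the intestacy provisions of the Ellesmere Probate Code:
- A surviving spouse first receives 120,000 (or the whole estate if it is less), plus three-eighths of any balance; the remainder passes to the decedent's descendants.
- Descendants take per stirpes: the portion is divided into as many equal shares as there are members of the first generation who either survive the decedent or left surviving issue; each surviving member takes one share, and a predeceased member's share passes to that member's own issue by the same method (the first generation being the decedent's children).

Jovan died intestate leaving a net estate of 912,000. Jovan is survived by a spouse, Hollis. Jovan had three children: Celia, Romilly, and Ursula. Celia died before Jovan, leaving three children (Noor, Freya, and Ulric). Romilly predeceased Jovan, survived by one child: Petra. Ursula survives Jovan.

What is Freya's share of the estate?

Hollis first takes 120,000, leaving a balance of 792,000. Hollis then takes three-eighths of the balance (297,000), for a total of 417,000. The remaining 495,000 passes to the descendants.
The descendants' portion (495,000) is divided into 3 shares of 165,000: Ursula takes 165,000; Celia's 165,000 share passes to Celia's issue; Romilly's 165,000 share passes to Romilly's issue.
Celia's share (165,000) is divided into 3 shares of 55,000: Noor, Freya, and Ulric each take 55,000.
Romilly's share (165,000) passes entirely to Petra.

Freya receives 55,000.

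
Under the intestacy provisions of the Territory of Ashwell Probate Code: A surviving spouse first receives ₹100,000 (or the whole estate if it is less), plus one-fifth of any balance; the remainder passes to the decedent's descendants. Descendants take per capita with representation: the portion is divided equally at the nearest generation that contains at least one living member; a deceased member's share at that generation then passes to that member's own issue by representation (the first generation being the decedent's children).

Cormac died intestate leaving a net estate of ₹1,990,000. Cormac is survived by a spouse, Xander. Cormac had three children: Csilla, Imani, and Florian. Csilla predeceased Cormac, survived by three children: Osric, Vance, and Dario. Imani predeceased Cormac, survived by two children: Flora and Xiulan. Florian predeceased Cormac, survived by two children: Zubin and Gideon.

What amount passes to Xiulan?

Xander first takes ₹100,000, leaving a balance of ₹1,890,000. Xander then takes one-fifth of the balance (₹378,000), for a total of ₹478,000. The remaining ₹1,512,000 passes to the descendants.
No child survives, so the initial division is made at the grandchildren's generation.
The descendants' portion (₹1,512,000) is divided into 7 shares of ₹216,000: Osric, Vance, Dario, Flora, Xiulan, Zubin, and Gideon each take ₹216,000.

Xiulan receives ₹216,000.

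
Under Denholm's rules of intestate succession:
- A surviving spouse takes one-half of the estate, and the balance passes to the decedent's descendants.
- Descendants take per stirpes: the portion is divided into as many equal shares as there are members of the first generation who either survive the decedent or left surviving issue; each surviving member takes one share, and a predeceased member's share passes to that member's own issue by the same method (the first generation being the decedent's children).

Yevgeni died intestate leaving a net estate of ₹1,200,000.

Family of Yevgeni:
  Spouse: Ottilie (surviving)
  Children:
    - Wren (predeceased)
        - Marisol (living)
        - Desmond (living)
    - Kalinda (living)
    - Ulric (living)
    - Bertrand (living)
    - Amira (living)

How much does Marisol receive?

Ottilie takes one-half of ₹1,200,000 = ₹600,000. The remaining ₹600,000 passes to the descendants.
The descendants' portion (₹600,000) is divided into 5 shares of ₹120,000: Kalinda, Ulric, Bertrand, and Amira each take ₹120,000; Wren's ₹120,000 share passes to Wren's issue.
Wren's share (₹120,000) is divided into 2 shares of ₹60,000: Marisol and Desmond each take ₹60,000.

Marisol receives ₹60,000.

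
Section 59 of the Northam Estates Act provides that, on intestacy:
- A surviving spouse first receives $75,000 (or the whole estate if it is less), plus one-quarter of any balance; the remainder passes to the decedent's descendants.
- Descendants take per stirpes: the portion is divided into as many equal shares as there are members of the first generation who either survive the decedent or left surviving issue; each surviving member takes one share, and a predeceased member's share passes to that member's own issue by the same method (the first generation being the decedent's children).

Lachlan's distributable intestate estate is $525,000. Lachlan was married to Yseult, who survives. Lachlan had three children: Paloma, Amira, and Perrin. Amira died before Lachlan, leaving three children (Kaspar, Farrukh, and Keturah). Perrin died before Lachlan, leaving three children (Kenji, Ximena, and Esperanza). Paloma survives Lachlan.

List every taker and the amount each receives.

Yseult: $187,500; Paloma: $112,500; Kaspar: $37,500; Farrukh: $37,500; Keturah: $37,500; Kenji: $37,500; Ximena: $37,500; Esperanza: $37,500

Yseult first takes $75,000, leaving a balance of $450,000. Yseult then takes one-quarter of the balance ($112,500), for a total of $187,500. The remaining $337,500 passes to the descendants.
The descendants' portion ($337,500) is divided into 3 shares of $112,500: Paloma takes $112,500; Amira's $112,500 share passes to Amira's issue; Perrin's $112,500 share passes to Perrin's issue.
Amira's share ($112,500) is divided into 3 shares of $37,500: Kaspar, Farrukh, and Keturah each take $37,500.
Perrin's share ($112,500) is divided into 3 shares of $37,500: Kenji, Ximena, and Esperanza each take $37,500.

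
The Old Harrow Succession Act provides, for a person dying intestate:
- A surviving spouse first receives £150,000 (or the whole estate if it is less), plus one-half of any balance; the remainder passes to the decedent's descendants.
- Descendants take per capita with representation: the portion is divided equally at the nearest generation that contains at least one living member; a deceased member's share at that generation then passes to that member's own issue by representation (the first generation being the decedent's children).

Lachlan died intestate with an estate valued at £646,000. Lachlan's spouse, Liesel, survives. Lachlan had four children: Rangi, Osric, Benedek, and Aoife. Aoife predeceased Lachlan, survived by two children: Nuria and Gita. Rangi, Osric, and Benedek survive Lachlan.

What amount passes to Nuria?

Nuria receives £31,000.

Liesel first takes £150,000, leaving a balance of £496,000. Liesel then takes one-half of the balance (£248,000), for a total of £398,000. The remaining £248,000 passes to the descendants.
The descendants' portion (£248,000) is divided into 4 shares of £62,000: Rangi, Osric, and Benedek each take £62,000; Aoife's £62,000 share passes to Aoife's issue.
Aoife's share (£62,000) is divided into 2 shares of £31,000: Nuria and Gita each take £31,000.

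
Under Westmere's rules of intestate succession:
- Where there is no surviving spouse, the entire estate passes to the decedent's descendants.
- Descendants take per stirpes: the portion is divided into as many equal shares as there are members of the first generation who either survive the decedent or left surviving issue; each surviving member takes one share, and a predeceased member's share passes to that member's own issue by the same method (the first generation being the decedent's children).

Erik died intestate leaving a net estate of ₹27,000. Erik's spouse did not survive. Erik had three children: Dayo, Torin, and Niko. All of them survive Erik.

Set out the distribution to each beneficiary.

Dayo: ₹9,000; Torin: ₹9,000; Niko: ₹9,000

The entire ₹27,000 passes to the descendants.
That amount (₹27,000) is divided into 3 shares of ₹9,000: Dayo, Torin, and Niko each take ₹9,000.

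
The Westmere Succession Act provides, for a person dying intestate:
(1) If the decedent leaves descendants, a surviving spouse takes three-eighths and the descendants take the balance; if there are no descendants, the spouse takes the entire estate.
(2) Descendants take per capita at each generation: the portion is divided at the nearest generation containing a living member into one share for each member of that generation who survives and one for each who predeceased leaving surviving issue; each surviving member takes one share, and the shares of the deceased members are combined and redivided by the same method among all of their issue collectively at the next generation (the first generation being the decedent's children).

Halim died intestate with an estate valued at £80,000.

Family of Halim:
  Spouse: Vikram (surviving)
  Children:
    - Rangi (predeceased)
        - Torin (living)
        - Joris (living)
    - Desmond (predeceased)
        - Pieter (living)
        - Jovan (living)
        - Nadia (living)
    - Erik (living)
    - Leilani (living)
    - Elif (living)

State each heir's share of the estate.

Vikram takes three-eighths of £80,000 = £30,000. The remaining £50,000 passes to the descendants.
The descendants' portion (£50,000) is divided at the children's generation into 5 shares of £10,000. Erik, Leilani, and Elif each take £10,000. The 2 shares of the deceased (Rangi and Desmond) are combined into a pool of £20,000.
That pool (£20,000) is divided at the grandchildren's generation equally among Torin, Joris, Pieter, Jovan, and Nadia: £4,000 each.

Vikram: £30,000; Torin: £4,000; Joris: £4,000; Pieter: £4,000; Jovan: £4,000; Nadia: £4,000; Erik: £10,000; Leilani: £10,000; Elif: £10,000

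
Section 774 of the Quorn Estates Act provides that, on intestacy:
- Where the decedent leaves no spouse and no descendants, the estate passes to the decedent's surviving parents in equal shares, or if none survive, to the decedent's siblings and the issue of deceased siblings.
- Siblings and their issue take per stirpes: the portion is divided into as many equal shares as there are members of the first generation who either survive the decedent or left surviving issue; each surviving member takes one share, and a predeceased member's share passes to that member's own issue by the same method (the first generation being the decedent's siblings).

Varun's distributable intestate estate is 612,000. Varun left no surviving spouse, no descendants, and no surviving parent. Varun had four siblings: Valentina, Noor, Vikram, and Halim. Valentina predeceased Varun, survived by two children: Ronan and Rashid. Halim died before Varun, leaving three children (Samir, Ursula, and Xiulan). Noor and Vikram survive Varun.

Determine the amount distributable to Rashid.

The entire 612,000 passes to the siblings and their issue.
That amount (612,000) is divided into 4 shares of 153,000: Noor and Vikram each take 153,000; Valentina's 153,000 share passes to Valentina's issue; Halim's 153,000 share passes to Halim's issue.
Valentina's share (153,000) is divided into 2 shares of 76,500: Ronan and Rashid each take 76,500.
Halim's share (153,000) is divided into 3 shares of 51,000: Samir, Ursula, and Xiulan each take 51,000.

Rashid receives 76,500.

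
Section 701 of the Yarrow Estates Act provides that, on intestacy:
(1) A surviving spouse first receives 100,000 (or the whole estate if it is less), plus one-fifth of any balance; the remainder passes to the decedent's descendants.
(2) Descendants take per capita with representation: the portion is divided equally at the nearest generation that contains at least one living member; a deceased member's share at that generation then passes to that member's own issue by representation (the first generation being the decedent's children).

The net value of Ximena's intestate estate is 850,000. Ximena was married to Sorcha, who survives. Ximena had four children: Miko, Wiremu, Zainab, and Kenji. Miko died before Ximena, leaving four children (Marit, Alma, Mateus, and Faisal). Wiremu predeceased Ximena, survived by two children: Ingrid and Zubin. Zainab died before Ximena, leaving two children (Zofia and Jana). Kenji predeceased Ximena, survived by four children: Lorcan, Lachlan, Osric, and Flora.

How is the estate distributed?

Sorcha first takes 100,000, leaving a balance of 750,000. Sorcha then takes one-fifth of the balance (150,000), for a total of 250,000. The remaining 600,000 passes to the descendants.
No child survives, so the initial division is made at the grandchildren's generation.
The descendants' portion (600,000) is divided into 12 shares of 50,000: Marit, Alma, Mateus, Faisal, Ingrid, Zubin, Zofia, Jana, Lorcan, Lachlan, Osric, and Flora each take 50,000.

Sorcha: 250,000; Marit: 50,000; Alma: 50,000; Mateus: 50,000; Faisal: 50,000; Ingrid: 50,000; Zubin: 50,000; Zofia: 50,000; Jana: 50,000; Lorcan: 50,000; Lachlan: 50,000; Osric: 50,000; Flora: 50,000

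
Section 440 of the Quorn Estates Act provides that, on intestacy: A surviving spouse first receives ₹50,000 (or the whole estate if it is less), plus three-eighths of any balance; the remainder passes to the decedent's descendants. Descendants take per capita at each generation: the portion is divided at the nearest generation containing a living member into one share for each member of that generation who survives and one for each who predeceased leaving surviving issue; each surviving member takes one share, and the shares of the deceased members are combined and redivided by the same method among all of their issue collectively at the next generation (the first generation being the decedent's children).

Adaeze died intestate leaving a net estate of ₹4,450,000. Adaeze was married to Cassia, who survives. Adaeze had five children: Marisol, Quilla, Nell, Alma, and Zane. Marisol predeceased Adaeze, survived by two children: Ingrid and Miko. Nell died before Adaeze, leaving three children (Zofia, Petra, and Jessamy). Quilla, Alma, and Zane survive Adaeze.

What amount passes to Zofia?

Zofia receives ₹220,000.

Cassia first takes ₹50,000, leaving a balance of ₹4,400,000. Cassia then takes three-eighths of the balance (₹1,650,000), for a total of ₹1,700,000. The remaining ₹2,750,000 passes to the descendants.
The descendants' portion (₹2,750,000) is divided at the children's generation into 5 shares of ₹550,000. Quilla, Alma, and Zane each take ₹550,000. The 2 shares of the deceased (Marisol and Nell) are combined into a pool of ₹1,100,000.
That pool (₹1,100,000) is divided at the grandchildren's generation equally among Ingrid, Miko, Zofia, Petra, and Jessamy: ₹220,000 each.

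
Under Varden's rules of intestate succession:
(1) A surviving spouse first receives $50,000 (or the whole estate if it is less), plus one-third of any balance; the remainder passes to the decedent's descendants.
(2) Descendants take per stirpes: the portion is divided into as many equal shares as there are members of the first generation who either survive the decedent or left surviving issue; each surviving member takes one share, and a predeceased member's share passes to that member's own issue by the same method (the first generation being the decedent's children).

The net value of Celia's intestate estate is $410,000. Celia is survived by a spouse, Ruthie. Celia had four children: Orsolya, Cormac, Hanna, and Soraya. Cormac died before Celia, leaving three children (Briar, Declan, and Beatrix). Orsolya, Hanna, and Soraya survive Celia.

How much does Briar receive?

Briar receives $20,000.

Ruthie first takes $50,000, leaving a balance of $360,000. Ruthie then takes one-third of the balance ($120,000), for a total of $170,000. The remaining $240,000 passes to the descendants.
The descendants' portion ($240,000) is divided into 4 shares of $60,000: Orsolya, Hanna, and Soraya each take $60,000; Cormac's $60,000 share passes to Cormac's issue.
Cormac's share ($60,000) is divided into 3 shares of $20,000: Briar, Declan, and Beatrix each take $20,000.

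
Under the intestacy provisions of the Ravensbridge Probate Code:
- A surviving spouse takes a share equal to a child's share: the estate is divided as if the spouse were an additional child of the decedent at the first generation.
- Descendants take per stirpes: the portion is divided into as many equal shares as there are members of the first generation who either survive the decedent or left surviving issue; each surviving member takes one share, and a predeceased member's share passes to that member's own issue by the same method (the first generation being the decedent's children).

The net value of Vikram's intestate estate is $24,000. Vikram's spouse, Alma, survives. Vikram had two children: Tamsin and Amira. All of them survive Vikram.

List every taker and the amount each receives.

The spouse counts as an additional share at the children's level, so there are 3 primary shares of $8,000. Alma takes one such share ($8,000).
The children's combined portion ($16,000) is divided into 2 shares of $8,000: Tamsin and Amira each take $8,000.

Alma: $8,000; Tamsin: $8,000; Amira: $8,000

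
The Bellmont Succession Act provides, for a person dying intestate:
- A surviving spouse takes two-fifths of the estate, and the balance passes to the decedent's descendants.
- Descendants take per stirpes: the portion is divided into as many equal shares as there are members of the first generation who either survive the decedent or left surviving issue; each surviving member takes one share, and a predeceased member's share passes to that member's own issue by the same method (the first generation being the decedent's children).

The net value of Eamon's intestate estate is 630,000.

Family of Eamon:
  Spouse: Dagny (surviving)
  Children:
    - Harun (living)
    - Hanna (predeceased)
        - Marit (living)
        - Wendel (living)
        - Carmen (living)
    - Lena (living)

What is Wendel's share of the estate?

Wendel receives 42,000.

Dagny takes two-fifths of 630,000 = 252,000. The remaining 378,000 passes to the descendants.
The descendants' portion (378,000) is divided into 3 shares of 126,000: Harun and Lena each take 126,000; Hanna's 126,000 share passes to Hanna's issue.
Hanna's share (126,000) is divided into 3 shares of 42,000: Marit, Wendel, and Carmen each take 42,000.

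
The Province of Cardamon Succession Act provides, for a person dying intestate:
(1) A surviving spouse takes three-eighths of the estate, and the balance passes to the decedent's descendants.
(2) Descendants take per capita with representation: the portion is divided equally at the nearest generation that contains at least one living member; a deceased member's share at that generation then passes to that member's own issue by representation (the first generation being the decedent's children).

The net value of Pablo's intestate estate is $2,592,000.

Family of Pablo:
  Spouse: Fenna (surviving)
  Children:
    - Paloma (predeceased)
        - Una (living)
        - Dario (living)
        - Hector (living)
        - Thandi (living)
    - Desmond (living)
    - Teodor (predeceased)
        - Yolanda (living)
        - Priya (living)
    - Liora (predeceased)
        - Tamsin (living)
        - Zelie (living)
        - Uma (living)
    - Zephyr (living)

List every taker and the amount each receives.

Fenna: $972,000; Una: $81,000; Dario: $81,000; Hector: $81,000; Thandi: $81,000; Desmond: $324,000; Yolanda: $162,000; Priya: $162,000; Tamsin: $108,000; Zelie: $108,000; Uma: $108,000; Zephyr: $324,000

Fenna takes three-eighths of $2,592,000 = $972,000. The remaining $1,620,000 passes to the descendants.
The descendants' portion ($1,620,000) is divided into 5 shares of $324,000: Desmond and Zephyr each take $324,000; Paloma's $324,000 share passes to Paloma's issue; Teodor's $324,000 share passes to Teodor's issue; Liora's $324,000 share passes to Liora's issue.
Paloma's share ($324,000) is divided into 4 shares of $81,000: Una, Dario, Hector, and Thandi each take $81,000.
Teodor's share ($324,000) is divided into 2 shares of $162,000: Yolanda and Priya each take $162,000.
Liora's share ($324,000) is divided into 3 shares of $108,000: Tamsin, Zelie, and Uma each take $108,000.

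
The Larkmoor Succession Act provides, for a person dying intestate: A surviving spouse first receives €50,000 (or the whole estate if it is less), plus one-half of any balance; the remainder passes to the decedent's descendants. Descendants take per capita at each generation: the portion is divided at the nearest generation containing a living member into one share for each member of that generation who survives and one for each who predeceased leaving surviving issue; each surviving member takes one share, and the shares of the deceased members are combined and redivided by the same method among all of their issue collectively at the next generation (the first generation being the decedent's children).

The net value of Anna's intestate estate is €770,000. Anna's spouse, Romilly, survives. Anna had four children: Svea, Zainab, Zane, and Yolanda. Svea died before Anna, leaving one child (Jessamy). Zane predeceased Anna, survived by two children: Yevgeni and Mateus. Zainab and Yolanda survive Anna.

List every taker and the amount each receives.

Romilly: €410,000; Jessamy: €60,000; Zainab: €90,000; Yevgeni: €60,000; Mateus: €60,000; Yolanda: €90,000

Romilly first takes €50,000, leaving a balance of €720,000. Romilly then takes one-half of the balance (€360,000), for a total of €410,000. The remaining €360,000 passes to the descendants.
The descendants' portion (€360,000) is divided at the children's generation into 4 shares of €90,000. Zainab and Yolanda each take €90,000. The 2 shares of the deceased (Svea and Zane) are combined into a pool of €180,000.
That pool (€180,000) is divided at the grandchildren's generation equally among Jessamy, Yevgeni, and Mateus: €60,000 each.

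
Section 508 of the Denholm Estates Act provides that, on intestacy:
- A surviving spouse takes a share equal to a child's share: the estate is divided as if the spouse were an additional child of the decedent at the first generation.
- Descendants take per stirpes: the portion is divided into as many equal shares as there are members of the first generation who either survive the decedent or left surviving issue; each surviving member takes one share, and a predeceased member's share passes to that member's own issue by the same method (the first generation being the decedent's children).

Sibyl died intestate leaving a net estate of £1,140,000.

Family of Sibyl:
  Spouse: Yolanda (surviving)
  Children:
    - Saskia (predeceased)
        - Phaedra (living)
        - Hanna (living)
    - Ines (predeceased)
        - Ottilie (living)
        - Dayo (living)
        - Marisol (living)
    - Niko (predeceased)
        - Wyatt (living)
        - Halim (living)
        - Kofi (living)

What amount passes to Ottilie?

Ottilie receives £95,000.

The spouse counts as an additional share at the children's level, so there are 4 primary shares of £285,000. Yolanda takes one such share (£285,000).
The children's combined portion (£855,000) is divided into 3 shares of £285,000: Saskia's £285,000 share passes to Saskia's issue; Ines's £285,000 share passes to Ines's issue; Niko's £285,000 share passes to Niko's issue.
Saskia's share (£285,000) is divided into 2 shares of £142,500: Phaedra and Hanna each take £142,500.
Ines's share (£285,000) is divided into 3 shares of £95,000: Ottilie, Dayo, and Marisol each take £95,000.
Niko's share (£285,000) is divided into 3 shares of £95,000: Wyatt, Halim, and Kofi each take £95,000.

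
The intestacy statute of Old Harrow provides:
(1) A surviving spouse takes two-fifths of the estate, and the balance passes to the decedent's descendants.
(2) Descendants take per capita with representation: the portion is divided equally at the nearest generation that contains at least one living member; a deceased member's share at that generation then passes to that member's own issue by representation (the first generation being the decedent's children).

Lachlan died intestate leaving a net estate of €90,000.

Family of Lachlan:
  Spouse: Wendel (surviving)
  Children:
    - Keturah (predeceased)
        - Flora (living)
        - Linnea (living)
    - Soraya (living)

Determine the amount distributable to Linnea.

Wendel takes two-fifths of €90,000 = €36,000. The remaining €54,000 passes to the descendants.
The descendants' portion (€54,000) is divided into 2 shares of €27,000: Soraya takes €27,000; Keturah's €27,000 share passes to Keturah's issue.
Keturah's share (€27,000) is divided into 2 shares of €13,500: Flora and Linnea each take €13,500.

Linnea receives €13,500.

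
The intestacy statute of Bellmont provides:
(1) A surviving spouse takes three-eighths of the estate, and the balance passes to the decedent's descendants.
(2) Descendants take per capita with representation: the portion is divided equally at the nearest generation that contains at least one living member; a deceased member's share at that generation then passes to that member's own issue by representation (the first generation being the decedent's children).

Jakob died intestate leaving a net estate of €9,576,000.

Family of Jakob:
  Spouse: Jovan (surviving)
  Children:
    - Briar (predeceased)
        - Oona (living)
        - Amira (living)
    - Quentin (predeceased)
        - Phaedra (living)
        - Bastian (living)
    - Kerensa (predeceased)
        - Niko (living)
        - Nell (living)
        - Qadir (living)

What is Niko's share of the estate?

Jovan takes three-eighths of €9,576,000 = €3,591,000. The remaining €5,985,000 passes to the descendants.
No child survives, so the initial division is made at the grandchildren's generation.
The descendants' portion (€5,985,000) is divided into 7 shares of €855,000: Oona, Amira, Phaedra, Bastian, Niko, Nell, and Qadir each take €855,000.

Niko receives €855,000.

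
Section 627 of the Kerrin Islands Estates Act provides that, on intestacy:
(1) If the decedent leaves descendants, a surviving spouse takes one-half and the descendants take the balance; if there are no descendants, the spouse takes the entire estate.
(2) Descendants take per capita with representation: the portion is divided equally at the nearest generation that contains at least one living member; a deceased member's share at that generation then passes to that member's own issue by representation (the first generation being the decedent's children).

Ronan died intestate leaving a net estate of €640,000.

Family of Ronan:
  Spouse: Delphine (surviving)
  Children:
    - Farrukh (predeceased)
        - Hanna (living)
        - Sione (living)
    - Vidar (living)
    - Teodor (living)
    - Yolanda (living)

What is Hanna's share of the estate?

Hanna receives €40,000.

Delphine takes one-half of €640,000 = €320,000. The remaining €320,000 passes to the descendants.
The descendants' portion (€320,000) is divided into 4 shares of €80,000: Vidar, Teodor, and Yolanda each take €80,000; Farrukh's €80,000 share passes to Farrukh's issue.
Farrukh's share (€80,000) is divided into 2 shares of €40,000: Hanna and Sione each take €40,000.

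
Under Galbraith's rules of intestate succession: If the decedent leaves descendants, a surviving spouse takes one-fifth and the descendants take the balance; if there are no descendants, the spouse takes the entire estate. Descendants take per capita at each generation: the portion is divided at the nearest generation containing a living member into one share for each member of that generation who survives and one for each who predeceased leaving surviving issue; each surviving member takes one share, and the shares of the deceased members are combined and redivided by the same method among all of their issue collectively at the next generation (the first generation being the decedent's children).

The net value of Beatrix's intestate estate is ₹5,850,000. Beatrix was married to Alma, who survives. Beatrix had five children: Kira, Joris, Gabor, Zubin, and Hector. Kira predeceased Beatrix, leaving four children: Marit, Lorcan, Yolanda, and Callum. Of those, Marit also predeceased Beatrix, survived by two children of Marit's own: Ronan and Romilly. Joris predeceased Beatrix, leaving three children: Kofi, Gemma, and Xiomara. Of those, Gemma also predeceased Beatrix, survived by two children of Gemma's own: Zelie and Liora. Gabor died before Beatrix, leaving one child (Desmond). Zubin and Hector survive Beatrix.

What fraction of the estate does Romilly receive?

Romilly receives 3/100 of the estate.

Alma takes one-fifth of ₹5,850,000 = ₹1,170,000. The remaining ₹4,680,000 passes to the descendants.
The descendants' portion (₹4,680,000) is divided at the children's generation into 5 shares of ₹936,000. Zubin and Hector each take ₹936,000. The 3 shares of the deceased (Kira, Joris, and Gabor) are combined into a pool of ₹2,808,000.
That pool (₹2,808,000) is divided at the grandchildren's generation into 8 shares of ₹351,000. Lorcan, Yolanda, Callum, Kofi, Xiomara, and Desmond each take ₹351,000. The 2 shares of the deceased (Marit and Gemma) are combined into a pool of ₹702,000.
That pool (₹702,000) is divided at the great-grandchildren's generation equally among Ronan, Romilly, Zelie, and Liora: ₹175,500 each.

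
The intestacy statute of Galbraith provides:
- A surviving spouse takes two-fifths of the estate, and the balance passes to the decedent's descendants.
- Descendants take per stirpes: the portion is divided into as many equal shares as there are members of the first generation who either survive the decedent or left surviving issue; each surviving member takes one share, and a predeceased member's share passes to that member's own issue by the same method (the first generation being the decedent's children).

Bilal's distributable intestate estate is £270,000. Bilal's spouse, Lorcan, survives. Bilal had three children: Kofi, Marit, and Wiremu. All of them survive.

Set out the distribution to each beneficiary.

Lorcan takes two-fifths of £270,000 = £108,000. The remaining £162,000 passes to the descendants.
The descendants' portion (£162,000) is divided into 3 shares of £54,000: Kofi, Marit, and Wiremu each take £54,000.

Lorcan: £108,000; Kofi: £54,000; Marit: £54,000; Wiremu: £54,000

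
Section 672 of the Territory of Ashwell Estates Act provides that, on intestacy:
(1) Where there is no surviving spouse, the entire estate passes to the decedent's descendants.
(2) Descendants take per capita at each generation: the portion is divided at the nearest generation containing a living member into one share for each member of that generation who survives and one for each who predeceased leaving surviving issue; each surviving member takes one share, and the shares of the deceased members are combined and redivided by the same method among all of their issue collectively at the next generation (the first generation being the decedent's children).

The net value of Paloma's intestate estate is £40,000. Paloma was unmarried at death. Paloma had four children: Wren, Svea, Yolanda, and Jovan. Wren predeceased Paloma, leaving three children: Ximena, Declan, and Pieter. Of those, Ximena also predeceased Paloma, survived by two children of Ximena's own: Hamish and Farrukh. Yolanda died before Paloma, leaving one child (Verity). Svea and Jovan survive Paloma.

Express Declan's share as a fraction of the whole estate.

The entire £40,000 passes to the descendants.
That amount (£40,000) is divided at the children's generation into 4 shares of £10,000. Svea and Jovan each take £10,000. The 2 shares of the deceased (Wren and Yolanda) are combined into a pool of £20,000.
That pool (£20,000) is divided at the grandchildren's generation into 4 shares of £5,000. Declan, Pieter, and Verity each take £5,000. The remaining share for the deceased Ximena (£5,000) is carried to the next generation.
That pool (£5,000) is divided at the great-grandchildren's generation equally among Hamish and Farrukh: £2,500 each.

Declan receives 1/8 of the estate.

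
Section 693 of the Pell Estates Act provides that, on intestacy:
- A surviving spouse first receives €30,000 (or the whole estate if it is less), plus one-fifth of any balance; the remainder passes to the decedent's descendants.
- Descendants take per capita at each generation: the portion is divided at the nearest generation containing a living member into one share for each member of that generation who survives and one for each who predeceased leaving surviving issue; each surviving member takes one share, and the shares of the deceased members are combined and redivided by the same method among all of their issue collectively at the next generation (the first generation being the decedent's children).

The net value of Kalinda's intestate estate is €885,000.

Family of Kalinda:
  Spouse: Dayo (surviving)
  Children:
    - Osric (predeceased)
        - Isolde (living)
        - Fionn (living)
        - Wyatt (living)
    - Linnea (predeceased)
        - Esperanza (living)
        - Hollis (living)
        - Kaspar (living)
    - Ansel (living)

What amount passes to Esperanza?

Dayo first takes €30,000, leaving a balance of €855,000. Dayo then takes one-fifth of the balance (€171,000), for a total of €201,000. The remaining €684,000 passes to the descendants.
The descendants' portion (€684,000) is divided at the children's generation into 3 shares of €228,000. Ansel takes €228,000. The 2 shares of the deceased (Osric and Linnea) are combined into a pool of €456,000.
That pool (€456,000) is divided at the grandchildren's generation equally among Isolde, Fionn, Wyatt, Esperanza, Hollis, and Kaspar: €76,000 each.

Esperanza receives €76,000.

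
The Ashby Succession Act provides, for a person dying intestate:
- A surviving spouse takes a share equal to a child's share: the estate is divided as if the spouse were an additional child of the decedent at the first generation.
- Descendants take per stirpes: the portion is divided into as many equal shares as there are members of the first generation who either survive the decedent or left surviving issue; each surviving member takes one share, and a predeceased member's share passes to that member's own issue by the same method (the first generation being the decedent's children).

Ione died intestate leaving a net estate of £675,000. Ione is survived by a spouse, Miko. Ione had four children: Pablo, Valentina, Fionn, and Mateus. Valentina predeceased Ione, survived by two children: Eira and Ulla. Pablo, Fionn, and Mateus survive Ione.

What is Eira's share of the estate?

The spouse counts as an additional share at the children's level, so there are 5 primary shares of £135,000. Miko takes one such share (£135,000).
The children's combined portion (£540,000) is divided into 4 shares of £135,000: Pablo, Fionn, and Mateus each take £135,000; Valentina's £135,000 share passes to Valentina's issue.
Valentina's share (£135,000) is divided into 2 shares of £67,500: Eira and Ulla each take £67,500.

Eira receives £67,500.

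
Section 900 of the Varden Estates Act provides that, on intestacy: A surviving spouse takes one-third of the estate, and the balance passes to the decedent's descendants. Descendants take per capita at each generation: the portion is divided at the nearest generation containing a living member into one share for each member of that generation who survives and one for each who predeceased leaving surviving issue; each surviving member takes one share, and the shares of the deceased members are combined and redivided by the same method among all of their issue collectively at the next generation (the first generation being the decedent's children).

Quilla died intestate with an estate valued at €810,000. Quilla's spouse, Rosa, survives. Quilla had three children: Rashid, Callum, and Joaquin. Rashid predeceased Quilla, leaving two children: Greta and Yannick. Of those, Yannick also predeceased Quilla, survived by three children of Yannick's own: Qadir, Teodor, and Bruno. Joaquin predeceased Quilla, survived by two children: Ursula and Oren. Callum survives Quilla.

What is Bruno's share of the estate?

Rosa takes one-third of €810,000 = €270,000. The remaining €540,000 passes to the descendants.
The descendants' portion (€540,000) is divided at the children's generation into 3 shares of €180,000. Callum takes €180,000. The 2 shares of the deceased (Rashid and Joaquin) are combined into a pool of €360,000.
That pool (€360,000) is divided at the grandchildren's generation into 4 shares of €90,000. Greta, Ursula, and Oren each take €90,000. The remaining share for the deceased Yannick (€90,000) is carried to the next generation.
That pool (€90,000) is divided at the great-grandchildren's generation equally among Qadir, Teodor, and Bruno: €30,000 each.

Bruno receives €30,000.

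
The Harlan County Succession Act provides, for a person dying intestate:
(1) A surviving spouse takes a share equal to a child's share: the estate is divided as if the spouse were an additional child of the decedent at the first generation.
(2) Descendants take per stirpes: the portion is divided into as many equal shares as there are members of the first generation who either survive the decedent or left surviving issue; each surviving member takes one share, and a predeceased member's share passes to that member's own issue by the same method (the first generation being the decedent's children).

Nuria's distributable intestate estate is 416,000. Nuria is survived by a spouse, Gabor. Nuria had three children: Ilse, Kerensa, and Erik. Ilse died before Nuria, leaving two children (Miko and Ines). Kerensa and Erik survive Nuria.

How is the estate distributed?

The spouse counts as an additional share at the children's level, so there are 4 primary shares of 104,000. Gabor takes one such share (104,000).
The children's combined portion (312,000) is divided into 3 shares of 104,000: Kerensa and Erik each take 104,000; Ilse's 104,000 share passes to Ilse's issue.
Ilse's share (104,000) is divided into 2 shares of 52,000: Miko and Ines each take 52,000.

Gabor: 104,000; Miko: 52,000; Ines: 52,000; Kerensa: 104,000; Erik: 104,000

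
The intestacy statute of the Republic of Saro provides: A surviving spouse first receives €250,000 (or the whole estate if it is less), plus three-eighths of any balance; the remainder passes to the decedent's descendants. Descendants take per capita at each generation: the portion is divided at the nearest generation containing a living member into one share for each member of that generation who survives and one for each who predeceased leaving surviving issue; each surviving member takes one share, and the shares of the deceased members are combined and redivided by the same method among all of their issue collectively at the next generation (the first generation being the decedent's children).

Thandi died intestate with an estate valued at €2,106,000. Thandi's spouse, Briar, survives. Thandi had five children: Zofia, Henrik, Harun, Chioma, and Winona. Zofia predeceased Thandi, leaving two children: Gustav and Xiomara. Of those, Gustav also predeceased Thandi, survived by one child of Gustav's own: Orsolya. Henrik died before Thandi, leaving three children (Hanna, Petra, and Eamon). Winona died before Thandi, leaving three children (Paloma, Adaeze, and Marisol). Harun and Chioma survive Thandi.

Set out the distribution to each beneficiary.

Briar first takes €250,000, leaving a balance of €1,856,000. Briar then takes three-eighths of the balance (€696,000), for a total of €946,000. The remaining €1,160,000 passes to the descendants.
The descendants' portion (€1,160,000) is divided at the children's generation into 5 shares of €232,000. Harun and Chioma each take €232,000. The 3 shares of the deceased (Zofia, Henrik, and Winona) are combined into a pool of €696,000.
That pool (€696,000) is divided at the grandchildren's generation into 8 shares of €87,000. Xiomara, Hanna, Petra, Eamon, Paloma, Adaeze, and Marisol each take €87,000. The remaining share for the deceased Gustav (€87,000) is carried to the next generation.
That pool (€87,000) passes entirely to Orsolya, the sole taker at the great-grandchildren's generation.

Briar: €946,000; Orsolya: €87,000; Xiomara: €87,000; Hanna: €87,000; Petra: €87,000; Eamon: €87,000; Harun: €232,000; Chioma: €232,000; Paloma: €87,000; Adaeze: €87,000; Marisol: €87,000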